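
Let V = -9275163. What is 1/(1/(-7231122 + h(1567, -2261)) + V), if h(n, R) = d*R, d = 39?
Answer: -7319301/67887709821064 ≈ -1.0781e-7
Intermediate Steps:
h(n, R) = 39*R
1/(1/(-7231122 + h(1567, -2261)) + V) = 1/(1/(-7231122 + 39*(-2261)) - 9275163) = 1/(1/(-7231122 - 88179) - 9275163) = 1/(1/(-7319301) - 9275163) = 1/(-1/7319301 - 9275163) = 1/(-67887709821064/7319301) = -7319301/67887709821064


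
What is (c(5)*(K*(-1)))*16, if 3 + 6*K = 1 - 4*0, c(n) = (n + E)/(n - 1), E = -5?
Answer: 0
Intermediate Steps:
c(n) = (-5 + n)/(-1 + n) (c(n) = (n - 5)/(n - 1) = (-5 + n)/(-1 + n))
K = -⅓ (K = -½ + (1 - 4*0)/6 = -½ + (1 + 0)/6 = -½ + (⅙)*1 = -½ + ⅙ = -⅓ ≈ -0.33333)
(c(5)*(K*(-1)))*16 = (((-5 + 5)/(-1 + 5))*(-⅓*(-1)))*16 = ((0/4)*(⅓))*16 = (((¼)*0)*(⅓))*16 = (0*(⅓))*16 = 0*16 = 0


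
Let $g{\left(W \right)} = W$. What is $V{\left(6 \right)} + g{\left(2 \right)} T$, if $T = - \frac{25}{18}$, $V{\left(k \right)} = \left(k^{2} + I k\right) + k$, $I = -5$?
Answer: $\frac{83}{9} \approx 9.2222$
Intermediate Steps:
$V{\left(k \right)} = k^{2} - 4 k$ ($V{\left(k \right)} = \left(k^{2} - 5 k\right) + k = k^{2} - 4 k$)
$T = - \frac{25}{18}$ ($T = \left(-25\right) \frac{1}{18} = - \frac{25}{18} \approx -1.3889$)
$V{\left(6 \right)} + g{\left(2 \right)} T = 6 \left(-4 + 6\right) + 2 \left(- \frac{25}{18}\right) = 6 \cdot 2 - \frac{25}{9} = 12 - \frac{25}{9} = \frac{83}{9}$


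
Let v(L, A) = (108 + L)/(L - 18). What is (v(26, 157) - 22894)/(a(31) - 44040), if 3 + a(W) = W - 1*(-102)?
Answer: 91509/175640 ≈ 0.52100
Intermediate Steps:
a(W) = 99 + W (a(W) = -3 + (W - 1*(-102)) = -3 + (W + 102) = -3 + (102 + W) = 99 + W)
v(L, A) = (108 + L)/(-18 + L)
(v(26, 157) - 22894)/(a(31) - 44040) = ((108 + 26)/(-18 + 26) - 22894)/((99 + 31) - 44040) = (134/8 - 22894)/(130 - 44040) = ((1/8)*134 - 22894)/(-43910) = (67/4 - 22894)*(-1/43910) = -91509/4*(-1/43910) = 91509/175640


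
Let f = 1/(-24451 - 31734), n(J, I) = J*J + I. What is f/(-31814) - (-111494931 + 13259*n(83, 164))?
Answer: 32137280402406361/1787469590 ≈ 1.7979e+7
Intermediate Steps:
n(J, I) = I + J**2 (n(J, I) = J**2 + I = I + J**2)
f = -1/56185 (f = 1/(-56185) = -1/56185 ≈ -1.7798e-5)
f/(-31814) - (-111494931 + 13259*n(83, 164)) = -1/56185/(-31814) - (-109320455 + 91341251) = -1/56185*(-1/31814) - 13259/(1/(-8409 + (164 + 6889))) = 1/1787469590 - 13259/(1/(-8409 + 7053)) = 1/1787469590 - 13259/(1/(-1356)) = 1/1787469590 - 13259/(-1/1356) = 1/1787469590 - 13259*(-1356) = 1/1787469590 + 17979204 = 32137280402406361/1787469590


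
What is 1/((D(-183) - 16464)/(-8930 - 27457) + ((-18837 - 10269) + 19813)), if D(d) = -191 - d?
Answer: -36387/338127919 ≈ -0.00010761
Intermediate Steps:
1/((D(-183) - 16464)/(-8930 - 27457) + ((-18837 - 10269) + 19813)) = 1/(((-191 - 1*(-183)) - 16464)/(-8930 - 27457) + ((-18837 - 10269) + 19813)) = 1/(((-191 + 183) - 16464)/(-36387) + (-29106 + 19813)) = 1/((-8 - 16464)*(-1/36387) - 9293) = 1/(-16472*(-1/36387) - 9293) = 1/(16472/36387 - 9293) = 1/(-338127919/36387) = -36387/338127919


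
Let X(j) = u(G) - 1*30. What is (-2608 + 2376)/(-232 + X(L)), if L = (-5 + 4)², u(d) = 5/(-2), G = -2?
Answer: 464/529 ≈ 0.87713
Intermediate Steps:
u(d) = -5/2 (u(d) = 5*(-½) = -5/2)
L = 1 (L = (-1)² = 1)
X(j) = -65/2 (X(j) = -5/2 - 1*30 = -5/2 - 30 = -65/2)
(-2608 + 2376)/(-232 + X(L)) = (-2608 + 2376)/(-232 - 65/2) = -232/(-529/2) = -232*(-2/529) = 464/529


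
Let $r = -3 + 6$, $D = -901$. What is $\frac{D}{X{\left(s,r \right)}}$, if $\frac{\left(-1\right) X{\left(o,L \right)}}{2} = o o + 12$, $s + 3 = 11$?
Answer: $\frac{901}{152} \approx 5.9276$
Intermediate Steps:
$s = 8$ ($s = -3 + 11 = 8$)
$r = 3$
$X{\left(o,L \right)} = -24 - 2 o^{2}$ ($X{\left(o,L \right)} = - 2 \left(o o + 12\right) = - 2 \left(o^{2} + 12\right) = - 2 \left(12 + o^{2}\right) = -24 - 2 o^{2}$)
$\frac{D}{X{\left(s,r \right)}} = - \frac{901}{-24 - 2 \cdot 8^{2}} = - \frac{901}{-24 - 128} = - \frac{901}{-152} = \left(-901\right) \left(- \frac{1}{152}\right) = \frac{901}{152}$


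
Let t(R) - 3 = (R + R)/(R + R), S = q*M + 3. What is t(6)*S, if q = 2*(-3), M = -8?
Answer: 204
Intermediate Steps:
q = -6
S = 51 (S = -6*(-8) + 3 = 48 + 3 = 51)
t(R) = 4 (t(R) = 3 + (R + R)/(R + R) = 3 + (2*R)/((2*R)) = 3 + (2*R)*(1/(2*R)) = 3 + 1 = 4)
t(6)*S = 4*51 = 204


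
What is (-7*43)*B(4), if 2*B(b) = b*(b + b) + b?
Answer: -5418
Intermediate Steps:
B(b) = b² + b/2 (B(b) = (b*(b + b) + b)/2 = (b*(2*b) + b)/2 = (2*b² + b)/2 = (b + 2*b²)/2 = b² + b/2)
(-7*43)*B(4) = (-7*43)*(4*(½ + 4)) = -1204*9/2 = -301*18 = -5418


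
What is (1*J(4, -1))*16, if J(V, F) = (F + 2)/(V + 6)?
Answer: 8/5 ≈ 1.6000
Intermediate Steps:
J(V, F) = (2 + F)/(6 + V)
(1*J(4, -1))*16 = (1*((2 - 1)/(6 + 4)))*16 = (1*(1/10))*16 = (1/10)*16 = 8/5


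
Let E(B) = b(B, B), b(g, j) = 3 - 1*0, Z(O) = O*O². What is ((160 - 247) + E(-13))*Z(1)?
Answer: -84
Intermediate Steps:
Z(O) = O³
b(g, j) = 3 (b(g, j) = 3 + 0 = 3)
E(B) = 3
((160 - 247) + E(-13))*Z(1) = ((160 - 247) + 3)*1³ = (-87 + 3)*1 = -84*1 = -84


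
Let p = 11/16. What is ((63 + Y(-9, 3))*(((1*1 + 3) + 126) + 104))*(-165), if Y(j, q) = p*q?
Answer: -20096505/8 ≈ -2.5121e+6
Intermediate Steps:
p = 11/16 (p = 11*(1/16) = 11/16 ≈ 0.68750)
Y(j, q) = 11*q/16
((63 + Y(-9, 3))*(((1*1 + 3) + 126) + 104))*(-165) = ((63 + (11/16)*3)*(((1*1 + 3) + 126) + 104))*(-165) = ((63 + 33/16)*(((1 + 3) + 126) + 104))*(-165) = (1041*((4 + 126) + 104)/16)*(-165) = (1041*(130 + 104)/16)*(-165) = ((1041/16)*234)*(-165) = (121797/8)*(-165) = -20096505/8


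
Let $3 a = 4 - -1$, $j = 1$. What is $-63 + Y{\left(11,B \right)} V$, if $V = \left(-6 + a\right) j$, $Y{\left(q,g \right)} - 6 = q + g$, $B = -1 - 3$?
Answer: $- \frac{358}{3} \approx -119.33$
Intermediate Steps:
$B = -4$
$Y{\left(q,g \right)} = 6 + g + q$ ($Y{\left(q,g \right)} = 6 + \left(q + g\right) = 6 + \left(g + q\right) = 6 + g + q$)
$a = \frac{5}{3}$ ($a = \frac{4 - -1}{3} = \frac{4 + 1}{3} = \frac{1}{3} \cdot 5 = \frac{5}{3} \approx 1.6667$)
$V = - \frac{13}{3}$ ($V = \left(-6 + \frac{5}{3}\right) 1 = \left(- \frac{13}{3}\right) 1 = - \frac{13}{3} \approx -4.3333$)
$-63 + Y{\left(11,B \right)} V = -63 + \left(6 - 4 + 11\right) \left(- \frac{13}{3}\right) = -63 + 13 \left(- \frac{13}{3}\right) = -63 - \frac{169}{3} = - \frac{358}{3}$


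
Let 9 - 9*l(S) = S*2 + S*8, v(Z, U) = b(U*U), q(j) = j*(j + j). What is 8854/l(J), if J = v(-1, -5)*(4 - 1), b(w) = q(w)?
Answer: -26562/12497 ≈ -2.1255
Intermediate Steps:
q(j) = 2*j² (q(j) = j*(2*j) = 2*j²)
b(w) = 2*w²
v(Z, U) = 2*U⁴ (v(Z, U) = 2*(U*U)² = 2*(U²)² = 2*U⁴)
J = 3750 (J = (2*(-5)⁴)*(4 - 1) = (2*625)*3 = 1250*3 = 3750)
l(S) = 1 - 10*S/9 (l(S) = 1 - (S*2 + S*8)/9 = 1 - (2*S + 8*S)/9 = 1 - 10*S/9)
8854/l(J) = 8854/(1 - 10/9*3750) = 8854/(1 - 12500/3) = 8854/(-12497/3) = 8854*(-3/12497) = -26562/12497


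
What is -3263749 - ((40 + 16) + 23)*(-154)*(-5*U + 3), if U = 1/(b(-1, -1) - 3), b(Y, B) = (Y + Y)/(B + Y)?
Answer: -3196836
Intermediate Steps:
b(Y, B) = 2*Y/(B + Y) (b(Y, B) = (2*Y)/(B + Y) = 2*Y/(B + Y))
U = -½ (U = 1/(2*(-1)/(-1 - 1) - 3) = 1/(2*(-1)/(-2) - 3) = 1/(2*(-1)*(-½) - 3) = 1/(1 - 3) = 1/(-2) = -½ ≈ -0.50000)
-3263749 - ((40 + 16) + 23)*(-154)*(-5*U + 3) = -3263749 - ((40 + 16) + 23)*(-154)*(-5*(-½) + 3) = -3263749 - (56 + 23)*(-154)*(5/2 + 3) = -3263749 - 79*(-154)*11/2 = -3263749 - (-12166)*11/2 = -3263749 - 1*(-66913) = -3263749 + 66913 = -3196836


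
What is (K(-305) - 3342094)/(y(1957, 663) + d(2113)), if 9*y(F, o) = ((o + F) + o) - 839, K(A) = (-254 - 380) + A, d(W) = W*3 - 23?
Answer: -30087297/59288 ≈ -507.48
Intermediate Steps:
d(W) = -23 + 3*W (d(W) = 3*W - 23 = -23 + 3*W)
K(A) = -634 + A
y(F, o) = -839/9 + F/9 + 2*o/9 (y(F, o) = (((o + F) + o) - 839)/9 = (((F + o) + o) - 839)/9 = ((F + 2*o) - 839)/9 = (-839 + F + 2*o)/9 = -839/9 + F/9 + 2*o/9)
(K(-305) - 3342094)/(y(1957, 663) + d(2113)) = ((-634 - 305) - 3342094)/((-839/9 + (⅑)*1957 + (2/9)*663) + (-23 + 3*2113)) = (-939 - 3342094)/((-839/9 + 1957/9 + 442/3) + (-23 + 6339)) = -3343033/(2444/9 + 6316) = -3343033/59288/9 = -3343033*9/59288 = -30087297/59288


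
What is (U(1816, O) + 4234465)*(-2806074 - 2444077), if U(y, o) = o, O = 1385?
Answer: -22238852113350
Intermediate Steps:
(U(1816, O) + 4234465)*(-2806074 - 2444077) = (1385 + 4234465)*(-2806074 - 2444077) = 4235850*(-5250151) = -22238852113350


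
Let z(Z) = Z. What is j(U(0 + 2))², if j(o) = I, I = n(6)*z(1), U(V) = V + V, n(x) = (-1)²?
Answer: 1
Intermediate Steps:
n(x) = 1
U(V) = 2*V
I = 1 (I = 1*1 = 1)
j(o) = 1
j(U(0 + 2))² = 1² = 1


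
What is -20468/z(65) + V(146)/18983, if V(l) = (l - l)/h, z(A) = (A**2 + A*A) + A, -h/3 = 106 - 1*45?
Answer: -20468/8515 ≈ -2.4038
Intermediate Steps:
h = -183 (h = -3*(106 - 1*45) = -3*(106 - 45) = -3*61 = -183)
z(A) = A + 2*A**2 (z(A) = (A**2 + A**2) + A = 2*A**2 + A = A + 2*A**2)
V(l) = 0 (V(l) = (l - l)/(-183) = 0*(-1/183) = 0)
-20468/z(65) + V(146)/18983 = -20468*1/(65*(1 + 2*65)) + 0/18983 = -20468*1/(65*(1 + 130)) + 0*(1/18983) = -20468/(65*131) + 0 = -20468/8515 + 0 = -20468/8515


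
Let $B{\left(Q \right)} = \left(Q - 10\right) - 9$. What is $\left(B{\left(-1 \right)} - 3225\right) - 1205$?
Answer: $-4450$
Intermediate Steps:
$B{\left(Q \right)} = -19 + Q$ ($B{\left(Q \right)} = \left(-10 + Q\right) - 9 = -19 + Q$)
$\left(B{\left(-1 \right)} - 3225\right) - 1205 = \left(\left(-19 - 1\right) - 3225\right) - 1205 = \left(-20 - 3225\right) - 1205 = -3245 - 1205 = -4450$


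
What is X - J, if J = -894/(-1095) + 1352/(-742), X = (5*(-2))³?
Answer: -135278818/135415 ≈ -998.99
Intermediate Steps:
X = -1000 (X = (-10)³ = -1000)
J = -136182/135415 (J = -894*(-1/1095) + 1352*(-1/742) = 298/365 - 676/371 = -136182/135415 ≈ -1.0057)
X - J = -1000 - 1*(-136182/135415) = -1000 + 136182/135415 = -135278818/135415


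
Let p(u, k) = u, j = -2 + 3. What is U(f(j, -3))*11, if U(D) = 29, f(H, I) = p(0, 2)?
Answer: 319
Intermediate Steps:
j = 1
f(H, I) = 0
U(f(j, -3))*11 = 29*11 = 319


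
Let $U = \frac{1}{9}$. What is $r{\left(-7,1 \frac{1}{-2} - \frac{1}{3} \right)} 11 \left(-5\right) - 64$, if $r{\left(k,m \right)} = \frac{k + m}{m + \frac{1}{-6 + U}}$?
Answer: $- \frac{14311}{29} \approx -493.48$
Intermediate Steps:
$U = \frac{1}{9} \approx 0.11111$
$r{\left(k,m \right)} = \frac{k + m}{- \frac{9}{53} + m}$ ($r{\left(k,m \right)} = \frac{k + m}{m + \frac{1}{-6 + \frac{1}{9}}} = \frac{k + m}{m + \frac{1}{- \frac{53}{9}}} = \frac{k + m}{m - \frac{9}{53}} = \frac{k + m}{- \frac{9}{53} + m}$)
$r{\left(-7,1 \frac{1}{-2} - \frac{1}{3} \right)} 11 \left(-5\right) - 64 = \frac{53 \left(-7 + \left(1 \frac{1}{-2} - \frac{1}{3}\right)\right)}{-9 + 53 \left(1 \frac{1}{-2} - \frac{1}{3}\right)} 11 \left(-5\right) - 64 = \frac{53 \left(-7 + \left(1 \left(- \frac{1}{2}\right) - \frac{1}{3}\right)\right)}{-9 + 53 \left(1 \left(- \frac{1}{2}\right) - \frac{1}{3}\right)} \left(-55\right) - 64 = \frac{53 \left(-7 - \frac{5}{6}\right)}{-9 + 53 \left(- \frac{1}{2} - \frac{1}{3}\right)} \left(-55\right) - 64 = \frac{53 \left(-7 - \frac{5}{6}\right)}{-9 + 53 \left(- \frac{5}{6}\right)} \left(-55\right) - 64 = 53 \frac{1}{-9 - \frac{265}{6}} \left(- \frac{47}{6}\right) \left(-55\right) - 64 = 53 \frac{1}{- \frac{319}{6}} \left(- \frac{47}{6}\right) \left(-55\right) - 64 = 53 \left(- \frac{6}{319}\right) \left(- \frac{47}{6}\right) \left(-55\right) - 64 = \frac{2491}{319} \left(-55\right) - 64 = - \frac{12455}{29} - 64 = - \frac{14311}{29}$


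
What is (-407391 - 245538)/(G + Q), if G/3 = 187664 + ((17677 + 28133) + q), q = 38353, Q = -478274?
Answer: -652929/337207 ≈ -1.9363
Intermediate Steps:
G = 815481 (G = 3*(187664 + ((17677 + 28133) + 38353)) = 3*(187664 + (45810 + 38353)) = 3*(187664 + 84163) = 3*271827 = 815481)
(-407391 - 245538)/(G + Q) = (-407391 - 245538)/(815481 - 478274) = -652929/337207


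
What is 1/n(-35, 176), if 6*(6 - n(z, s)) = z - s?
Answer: 6/247 ≈ 0.024291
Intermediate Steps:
n(z, s) = 6 - z/6 + s/6 (n(z, s) = 6 - (z - s)/6 = 6 + (-z/6 + s/6) = 6 - z/6 + s/6)
1/n(-35, 176) = 1/(6 - ⅙*(-35) + (⅙)*176) = 1/(6 + 35/6 + 88/3) = 1/(247/6) = 6/247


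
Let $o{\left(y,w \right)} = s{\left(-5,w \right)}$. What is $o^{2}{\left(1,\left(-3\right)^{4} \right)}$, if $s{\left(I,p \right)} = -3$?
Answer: $9$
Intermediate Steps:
$o{\left(y,w \right)} = -3$
$o^{2}{\left(1,\left(-3\right)^{4} \right)} = \left(-3\right)^{2} = 9$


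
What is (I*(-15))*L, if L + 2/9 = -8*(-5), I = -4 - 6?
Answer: 17900/3 ≈ 5966.7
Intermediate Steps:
I = -10
L = 358/9 (L = -2/9 - 8*(-5) = -2/9 + 40 = 358/9 ≈ 39.778)
(I*(-15))*L = -10*(-15)*(358/9) = 150*(358/9) = 17900/3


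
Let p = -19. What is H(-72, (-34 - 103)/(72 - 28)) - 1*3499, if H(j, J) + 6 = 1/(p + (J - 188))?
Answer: -32403769/9245 ≈ -3505.0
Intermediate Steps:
H(j, J) = -6 + 1/(-207 + J) (H(j, J) = -6 + 1/(-19 + (J - 188)) = -6 + 1/(-19 + (-188 + J)) = -6 + 1/(-207 + J))
H(-72, (-34 - 103)/(72 - 28)) - 1*3499 = (1243 - 6*(-34 - 103)/(72 - 28))/(-207 + (-34 - 103)/(72 - 28)) - 1*3499 = (1243 - (-822)/44)/(-207 - 137/44) - 3499 = (1243 - (-822)/44)/(-207 - 137*1/44) - 3499 = (1243 - 6*(-137/44))/(-207 - 137/44) - 3499 = (1243 + 411/22)/(-9245/44) - 3499 = -44/9245*27757/22 - 3499 = -55514/9245 - 3499 = -32403769/9245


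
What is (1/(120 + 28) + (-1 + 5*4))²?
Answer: 7912969/21904 ≈ 361.26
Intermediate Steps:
(1/(120 + 28) + (-1 + 5*4))² = (1/148 + (-1 + 20))² = (1/148 + 19)² = (2813/148)² = 7912969/21904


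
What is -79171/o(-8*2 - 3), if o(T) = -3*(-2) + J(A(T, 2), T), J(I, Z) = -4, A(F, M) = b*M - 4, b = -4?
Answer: -79171/2 ≈ -39586.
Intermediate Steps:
A(F, M) = -4 - 4*M (A(F, M) = -4*M - 4 = -4 - 4*M)
o(T) = 2 (o(T) = -3*(-2) - 4 = 6 - 4 = 2)
-79171/o(-8*2 - 3) = -79171/2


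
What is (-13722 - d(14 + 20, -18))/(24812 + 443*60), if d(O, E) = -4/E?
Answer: -30875/115632 ≈ -0.26701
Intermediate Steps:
(-13722 - d(14 + 20, -18))/(24812 + 443*60) = (-13722 - (-4)/(-18))/(24812 + 443*60) = (-13722 - (-4)*(-1)/18)/(24812 + 26580) = (-13722 - 1*2/9)/51392 = (-13722 - 2/9)*(1/51392) = -123500/9*1/51392 = -30875/115632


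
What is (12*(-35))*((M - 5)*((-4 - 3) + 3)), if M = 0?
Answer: -8400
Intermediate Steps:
(12*(-35))*((M - 5)*((-4 - 3) + 3)) = (12*(-35))*((0 - 5)*((-4 - 3) + 3)) = -(-2100)*(-7 + 3) = -(-2100)*(-4) = -420*20 = -8400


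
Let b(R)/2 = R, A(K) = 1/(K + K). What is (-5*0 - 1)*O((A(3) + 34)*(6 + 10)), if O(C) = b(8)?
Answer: -16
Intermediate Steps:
A(K) = 1/(2*K)
b(R) = 2*R
O(C) = 16 (O(C) = 2*8 = 16)
(-5*0 - 1)*O((A(3) + 34)*(6 + 10)) = (-5*0 - 1)*16 = (0 - 1)*16 = -1*16 = -16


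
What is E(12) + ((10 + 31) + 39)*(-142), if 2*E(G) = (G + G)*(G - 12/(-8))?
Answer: -11198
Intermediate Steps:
E(G) = G*(3/2 + G) (E(G) = ((G + G)*(G - 12/(-8)))/2 = ((2*G)*(G - 12*(-⅛)))/2 = ((2*G)*(G + 3/2))/2 = ((2*G)*(3/2 + G))/2 = (2*G*(3/2 + G))/2 = G*(3/2 + G))
E(12) + ((10 + 31) + 39)*(-142) = (½)*12*(3 + 2*12) + ((10 + 31) + 39)*(-142) = (½)*12*(3 + 24) + (41 + 39)*(-142) = (½)*12*27 + 80*(-142) = 162 - 11360 = -11198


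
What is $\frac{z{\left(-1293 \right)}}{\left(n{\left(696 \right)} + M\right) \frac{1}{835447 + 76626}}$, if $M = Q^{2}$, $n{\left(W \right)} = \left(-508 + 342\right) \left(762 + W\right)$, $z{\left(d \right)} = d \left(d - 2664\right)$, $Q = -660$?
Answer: $\frac{518503467697}{21508} \approx 2.4107 \cdot 10^{7}$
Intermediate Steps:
$z{\left(d \right)} = d \left(-2664 + d\right)$
$n{\left(W \right)} = -126492 - 166 W$ ($n{\left(W \right)} = - 166 \left(762 + W\right) = -126492 - 166 W$)
$M = 435600$ ($M = \left(-660\right)^{2} = 435600$)
$\frac{z{\left(-1293 \right)}}{\left(n{\left(696 \right)} + M\right) \frac{1}{835447 + 76626}} = \frac{\left(-1293\right) \left(-2664 - 1293\right)}{\left(\left(-126492 - 115536\right) + 435600\right) \frac{1}{835447 + 76626}} = \frac{\left(-1293\right) \left(-3957\right)}{\left(\left(-126492 - 115536\right) + 435600\right) \frac{1}{912073}} = \frac{5116401}{\left(-242028 + 435600\right) \frac{1}{912073}} = \frac{5116401}{193572 \cdot \frac{1}{912073}} = \frac{5116401}{\frac{193572}{912073}} = 5116401 \cdot \frac{912073}{193572} = \frac{518503467697}{21508}$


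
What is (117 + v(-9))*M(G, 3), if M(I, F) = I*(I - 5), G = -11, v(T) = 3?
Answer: 21120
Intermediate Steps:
M(I, F) = I*(-5 + I)
(117 + v(-9))*M(G, 3) = (117 + 3)*(-11*(-5 - 11)) = 120*(-11*(-16)) = 120*176 = 21120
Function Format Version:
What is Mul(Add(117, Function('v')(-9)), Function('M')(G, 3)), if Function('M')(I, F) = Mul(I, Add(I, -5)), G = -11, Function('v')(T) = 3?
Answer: 21120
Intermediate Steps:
Function('M')(I, F) = Mul(I, Add(-5, I))
Mul(Add(117, Function('v')(-9)), Function('M')(G, 3)) = Mul(Add(117, 3), Mul(-11, Add(-5, -11))) = Mul(120, Mul(-11, -16)) = Mul(120, 176) = 21120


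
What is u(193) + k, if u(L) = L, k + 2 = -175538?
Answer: -175347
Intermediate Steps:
k = -175540 (k = -2 - 175538 = -175540)
u(193) + k = 193 - 175540 = -175347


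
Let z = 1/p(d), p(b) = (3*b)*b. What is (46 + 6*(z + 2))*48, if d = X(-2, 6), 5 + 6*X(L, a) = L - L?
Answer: 73056/25 ≈ 2922.2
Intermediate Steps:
X(L, a) = -5/6 (X(L, a) = -5/6 + (L - L)/6 = -5/6 + (1/6)*0 = -5/6 + 0 = -5/6)
d = -5/6 ≈ -0.83333
p(b) = 3*b**2
z = 12/25 (z = 1/(3*(-5/6)**2) = 1/(3*(25/36)) = 1/(25/12) = 12/25 ≈ 0.48000)
(46 + 6*(z + 2))*48 = (46 + 6*(12/25 + 2))*48 = (46 + 6*(62/25))*48 = (46 + 372/25)*48 = (1522/25)*48 = 73056/25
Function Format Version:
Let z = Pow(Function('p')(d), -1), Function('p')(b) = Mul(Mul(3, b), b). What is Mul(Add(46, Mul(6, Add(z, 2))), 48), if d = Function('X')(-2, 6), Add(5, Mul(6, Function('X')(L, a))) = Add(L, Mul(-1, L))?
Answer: Rational(73056, 25) ≈ 2922.2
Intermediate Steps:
Function('X')(L, a) = Rational(-5, 6) (Function('X')(L, a) = Add(Rational(-5, 6), Mul(Rational(1, 6), Add(L, Mul(-1, L)))) = Add(Rational(-5, 6), Mul(Rational(1, 6), 0)) = Add(Rational(-5, 6), 0) = Rational(-5, 6))
d = Rational(-5, 6) ≈ -0.83333
Function('p')(b) = Mul(3, Pow(b, 2))
z = Rational(12, 25) (z = Pow(Mul(3, Pow(Rational(-5, 6), 2)), -1) = Pow(Mul(3, Rational(25, 36)), -1) = Pow(Rational(25, 12), -1) = Rational(12, 25) ≈ 0.48000)
Mul(Add(46, Mul(6, Add(z, 2))), 48) = Mul(Add(46, Mul(6, Add(Rational(12, 25), 2))), 48) = Mul(Add(46, Mul(6, Rational(62, 25))), 48) = Mul(Add(46, Rational(372, 25)), 48) = Mul(Rational(1522, 25), 48) = Rational(73056, 25)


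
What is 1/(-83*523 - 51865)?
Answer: -1/95274 ≈ -1.0496e-5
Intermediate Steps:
1/(-83*523 - 51865) = 1/(-43409 - 51865) = 1/(-95274) = -1/95274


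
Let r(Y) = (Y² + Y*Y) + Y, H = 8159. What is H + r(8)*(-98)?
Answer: -5169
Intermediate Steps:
r(Y) = Y + 2*Y² (r(Y) = (Y² + Y²) + Y = 2*Y² + Y = Y + 2*Y²)
H + r(8)*(-98) = 8159 + (8*(1 + 2*8))*(-98) = 8159 + (8*(1 + 16))*(-98) = 8159 + (8*17)*(-98) = 8159 + 136*(-98) = 8159 - 13328 = -5169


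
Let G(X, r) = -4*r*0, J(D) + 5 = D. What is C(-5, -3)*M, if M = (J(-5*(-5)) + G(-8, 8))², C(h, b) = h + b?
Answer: -3200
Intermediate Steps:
J(D) = -5 + D
G(X, r) = 0
C(h, b) = b + h
M = 400 (M = ((-5 - 5*(-5)) + 0)² = ((-5 + 25) + 0)² = (20 + 0)² = 20² = 400)
C(-5, -3)*M = (-3 - 5)*400 = -8*400 = -3200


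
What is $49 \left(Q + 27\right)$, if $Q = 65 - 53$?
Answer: $1911$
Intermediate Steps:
$Q = 12$ ($Q = 65 - 53 = 12$)
$49 \left(Q + 27\right) = 49 \left(12 + 27\right) = 49 \cdot 39 = 1911$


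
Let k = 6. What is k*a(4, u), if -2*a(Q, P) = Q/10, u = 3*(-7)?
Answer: -6/5 ≈ -1.2000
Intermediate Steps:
u = -21
a(Q, P) = -Q/20 (a(Q, P) = -Q/(2*10) = -Q/20)
k*a(4, u) = 6*(-1/20*4) = 6*(-1/5) = -6/5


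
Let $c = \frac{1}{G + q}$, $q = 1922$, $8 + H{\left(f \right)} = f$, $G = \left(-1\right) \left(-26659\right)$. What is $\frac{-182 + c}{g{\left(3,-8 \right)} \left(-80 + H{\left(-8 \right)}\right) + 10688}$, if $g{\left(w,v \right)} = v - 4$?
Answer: $- \frac{5201741}{338399040} \approx -0.015372$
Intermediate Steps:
$g{\left(w,v \right)} = -4 + v$
$G = 26659$
$H{\left(f \right)} = -8 + f$
$c = \frac{1}{28581}$ ($c = \frac{1}{26659 + 1922} = \frac{1}{28581} \approx 3.4988 \cdot 10^{-5}$)
$\frac{-182 + c}{g{\left(3,-8 \right)} \left(-80 + H{\left(-8 \right)}\right) + 10688} = \frac{-182 + \frac{1}{28581}}{\left(-4 - 8\right) \left(-80 - 16\right) + 10688} = - \frac{5201741}{28581 \left(- 12 \left(-80 - 16\right) + 10688\right)} = - \frac{5201741}{28581 \left(\left(-12\right) \left(-96\right) + 10688\right)} = - \frac{5201741}{28581 \left(1152 + 10688\right)} = - \frac{5201741}{28581 \cdot 11840} = \left(- \frac{5201741}{28581}\right) \frac{1}{11840} = - \frac{5201741}{338399040}$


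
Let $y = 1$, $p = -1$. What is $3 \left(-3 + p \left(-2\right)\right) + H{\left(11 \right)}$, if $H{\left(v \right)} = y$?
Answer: $-2$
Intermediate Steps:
$H{\left(v \right)} = 1$
$3 \left(-3 + p \left(-2\right)\right) + H{\left(11 \right)} = 3 \left(-3 - -2\right) + 1 = 3 \left(-3 + 2\right) + 1 = 3 \left(-1\right) + 1 = -3 + 1 = -2$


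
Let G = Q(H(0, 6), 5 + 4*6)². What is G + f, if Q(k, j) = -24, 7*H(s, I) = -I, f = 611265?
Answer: 611841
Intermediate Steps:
H(s, I) = -I/7 (H(s, I) = (-I)/7 = -I/7)
G = 576 (G = (-24)² = 576)
G + f = 576 + 611265 = 611841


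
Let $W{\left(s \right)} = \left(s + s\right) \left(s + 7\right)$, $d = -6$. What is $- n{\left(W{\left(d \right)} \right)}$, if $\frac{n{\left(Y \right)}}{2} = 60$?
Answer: $-120$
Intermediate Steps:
$W{\left(s \right)} = 2 s \left(7 + s\right)$
$n{\left(Y \right)} = 120$ ($n{\left(Y \right)} = 2 \cdot 60 = 120$)
$- n{\left(W{\left(d \right)} \right)} = \left(-1\right) 120 = -120$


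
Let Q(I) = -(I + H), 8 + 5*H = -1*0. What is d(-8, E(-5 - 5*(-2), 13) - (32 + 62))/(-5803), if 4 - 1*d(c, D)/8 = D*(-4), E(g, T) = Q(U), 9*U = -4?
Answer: 130976/261135 ≈ 0.50156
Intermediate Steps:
H = -8/5 (H = -8/5 + (-1*0)/5 = -8/5 + (⅕)*0 = -8/5 + 0 = -8/5 ≈ -1.6000)
U = -4/9 (U = (⅑)*(-4) = -4/9 ≈ -0.44444)
Q(I) = 8/5 - I (Q(I) = -(I - 8/5) = -(-8/5 + I) = 8/5 - I)
E(g, T) = 92/45 (E(g, T) = 8/5 - 1*(-4/9) = 8/5 + 4/9 = 92/45)
d(c, D) = 32 + 32*D (d(c, D) = 32 - 8*D*(-4) = 32 - (-32)*D = 32 + 32*D)
d(-8, E(-5 - 5*(-2), 13) - (32 + 62))/(-5803) = (32 + 32*(92/45 - (32 + 62)))/(-5803) = (32 + 32*(92/45 - 1*94))*(-1/5803) = (32 + 32*(92/45 - 94))*(-1/5803) = (32 + 32*(-4138/45))*(-1/5803) = (32 - 132416/45)*(-1/5803) = -130976/45*(-1/5803) = 130976/261135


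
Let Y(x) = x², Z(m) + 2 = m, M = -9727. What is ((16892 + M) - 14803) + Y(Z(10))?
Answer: -7574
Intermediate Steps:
Z(m) = -2 + m
((16892 + M) - 14803) + Y(Z(10)) = ((16892 - 9727) - 14803) + (-2 + 10)² = (7165 - 14803) + 8² = -7638 + 64 = -7574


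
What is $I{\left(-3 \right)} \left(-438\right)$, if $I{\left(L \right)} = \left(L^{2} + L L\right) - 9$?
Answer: $-3942$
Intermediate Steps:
$I{\left(L \right)} = -9 + 2 L^{2}$ ($I{\left(L \right)} = \left(L^{2} + L^{2}\right) - 9 = 2 L^{2} - 9 = -9 + 2 L^{2}$)
$I{\left(-3 \right)} \left(-438\right) = \left(-9 + 2 \left(-3\right)^{2}\right) \left(-438\right) = \left(-9 + 2 \cdot 9\right) \left(-438\right) = \left(-9 + 18\right) \left(-438\right) = 9 \left(-438\right) = -3942$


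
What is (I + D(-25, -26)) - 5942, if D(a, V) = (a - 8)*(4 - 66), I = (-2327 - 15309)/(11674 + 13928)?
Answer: -49881514/12801 ≈ -3896.7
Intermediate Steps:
I = -8818/12801 (I = -17636/25602 = -17636*1/25602 = -8818/12801 ≈ -0.68885)
D(a, V) = 496 - 62*a (D(a, V) = (-8 + a)*(-62) = 496 - 62*a)
(I + D(-25, -26)) - 5942 = (-8818/12801 + (496 - 62*(-25))) - 5942 = (-8818/12801 + (496 + 1550)) - 5942 = (-8818/12801 + 2046) - 5942 = 26182028/12801 - 5942 = -49881514/12801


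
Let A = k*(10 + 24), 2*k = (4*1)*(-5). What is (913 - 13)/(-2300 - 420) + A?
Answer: -46285/136 ≈ -340.33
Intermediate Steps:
k = -10 (k = ((4*1)*(-5))/2 = (4*(-5))/2 = (½)*(-20) = -10)
A = -340 (A = -10*(10 + 24) = -10*34 = -340)
(913 - 13)/(-2300 - 420) + A = (913 - 13)/(-2300 - 420) - 340 = 900/(-2720) - 340 = 900*(-1/2720) - 340 = -45/136 - 340 = -46285/136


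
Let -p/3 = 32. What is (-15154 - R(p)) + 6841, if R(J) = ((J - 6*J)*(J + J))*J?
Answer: -8855673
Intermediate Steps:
p = -96 (p = -3*32 = -96)
R(J) = -10*J**3 (R(J) = ((-5*J)*(2*J))*J = (-10*J**2)*J = -10*J**3)
(-15154 - R(p)) + 6841 = (-15154 - (-10)*(-96)**3) + 6841 = (-15154 - (-10)*(-884736)) + 6841 = (-15154 - 1*8847360) + 6841 = (-15154 - 8847360) + 6841 = -8862514 + 6841 = -8855673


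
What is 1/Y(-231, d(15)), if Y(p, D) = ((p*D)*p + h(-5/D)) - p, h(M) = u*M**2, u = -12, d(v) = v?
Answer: 3/2401934 ≈ 1.2490e-6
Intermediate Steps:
h(M) = -12*M**2
Y(p, D) = -p - 300/D**2 + D*p**2 (Y(p, D) = ((p*D)*p - 12*25/D**2) - p = ((D*p)*p - 300/D**2) - p = (D*p**2 - 300/D**2) - p = (-300/D**2 + D*p**2) - p = -p - 300/D**2 + D*p**2)
1/Y(-231, d(15)) = 1/(-1*(-231) - 300/15**2 + 15*(-231)**2) = 1/(231 - 300*1/225 + 15*53361) = 1/(231 - 4/3 + 800415) = 1/(2401934/3) = 3/2401934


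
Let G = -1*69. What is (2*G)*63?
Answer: -8694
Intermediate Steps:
G = -69
(2*G)*63 = (2*(-69))*63 = -138*63 = -8694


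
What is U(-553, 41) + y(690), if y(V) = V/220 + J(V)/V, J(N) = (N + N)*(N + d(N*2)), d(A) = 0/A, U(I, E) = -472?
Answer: 20045/22 ≈ 911.14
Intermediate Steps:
d(A) = 0
J(N) = 2*N² (J(N) = (N + N)*(N + 0) = (2*N)*N = 2*N²)
y(V) = 441*V/220 (y(V) = V/220 + (2*V²)/V = V*(1/220) + 2*V = V/220 + 2*V = 441*V/220)
U(-553, 41) + y(690) = -472 + (441/220)*690 = -472 + 30429/22 = 20045/22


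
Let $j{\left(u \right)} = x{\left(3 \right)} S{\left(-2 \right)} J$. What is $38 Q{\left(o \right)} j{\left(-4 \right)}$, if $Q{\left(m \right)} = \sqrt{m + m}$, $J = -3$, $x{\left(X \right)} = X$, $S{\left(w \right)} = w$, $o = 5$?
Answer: $684 \sqrt{10} \approx 2163.0$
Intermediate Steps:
$Q{\left(m \right)} = \sqrt{2} \sqrt{m}$ ($Q{\left(m \right)} = \sqrt{2 m} = \sqrt{2} \sqrt{m}$)
$j{\left(u \right)} = 18$ ($j{\left(u \right)} = 3 \left(-2\right) \left(-3\right) = \left(-6\right) \left(-3\right) = 18$)
$38 Q{\left(o \right)} j{\left(-4 \right)} = 38 \sqrt{2} \sqrt{5} \cdot 18 = 38 \sqrt{10} \cdot 18 = 684 \sqrt{10}$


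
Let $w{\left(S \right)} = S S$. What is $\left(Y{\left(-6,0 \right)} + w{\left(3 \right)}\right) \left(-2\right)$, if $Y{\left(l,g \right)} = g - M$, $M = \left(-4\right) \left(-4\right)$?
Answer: $14$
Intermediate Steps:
$M = 16$
$Y{\left(l,g \right)} = -16 + g$ ($Y{\left(l,g \right)} = g - 16 = -16 + g$)
$w{\left(S \right)} = S^{2}$
$\left(Y{\left(-6,0 \right)} + w{\left(3 \right)}\right) \left(-2\right) = \left(\left(-16 + 0\right) + 3^{2}\right) \left(-2\right) = \left(-16 + 9\right) \left(-2\right) = \left(-7\right) \left(-2\right) = 14$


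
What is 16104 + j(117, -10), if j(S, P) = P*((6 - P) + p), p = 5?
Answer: 15894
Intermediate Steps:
j(S, P) = P*(11 - P) (j(S, P) = P*((6 - P) + 5) = P*(11 - P))
16104 + j(117, -10) = 16104 - 10*(11 - 1*(-10)) = 16104 - 10*(11 + 10) = 16104 - 10*21 = 16104 - 210 = 15894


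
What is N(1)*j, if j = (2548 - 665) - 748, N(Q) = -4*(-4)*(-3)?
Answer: -54480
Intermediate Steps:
N(Q) = -48 (N(Q) = 16*(-3) = -48)
j = 1135 (j = 1883 - 748 = 1135)
N(1)*j = -48*1135 = -54480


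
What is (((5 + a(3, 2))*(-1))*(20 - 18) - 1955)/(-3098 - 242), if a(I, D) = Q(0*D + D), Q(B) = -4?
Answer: 1957/3340 ≈ 0.58593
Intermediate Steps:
a(I, D) = -4
(((5 + a(3, 2))*(-1))*(20 - 18) - 1955)/(-3098 - 242) = (((5 - 4)*(-1))*(20 - 18) - 1955)/(-3098 - 242) = ((1*(-1))*2 - 1955)/(-3340) = (-1*2 - 1955)*(-1/3340) = (-2 - 1955)*(-1/3340) = -1957*(-1/3340) = 1957/3340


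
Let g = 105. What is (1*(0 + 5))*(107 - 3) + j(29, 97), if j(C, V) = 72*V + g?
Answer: 7609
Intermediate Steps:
j(C, V) = 105 + 72*V (j(C, V) = 72*V + 105 = 105 + 72*V)
(1*(0 + 5))*(107 - 3) + j(29, 97) = (1*(0 + 5))*(107 - 3) + (105 + 72*97) = (1*5)*104 + (105 + 6984) = 5*104 + 7089 = 520 + 7089 = 7609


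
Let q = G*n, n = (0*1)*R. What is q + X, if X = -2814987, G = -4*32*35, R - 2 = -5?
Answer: -2814987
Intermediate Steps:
R = -3 (R = 2 - 5 = -3)
n = 0 (n = (0*1)*(-3) = 0*(-3) = 0)
G = -4480 (G = -128*35 = -4480)
q = 0 (q = -4480*0 = 0)
q + X = 0 - 2814987 = -2814987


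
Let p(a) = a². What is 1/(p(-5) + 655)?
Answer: 1/680 ≈ 0.0014706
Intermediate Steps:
1/(p(-5) + 655) = 1/((-5)² + 655) = 1/(25 + 655) = 1/680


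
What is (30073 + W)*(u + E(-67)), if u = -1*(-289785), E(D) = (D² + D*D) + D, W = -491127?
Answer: -137714985584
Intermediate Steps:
E(D) = D + 2*D² (E(D) = (D² + D²) + D = 2*D² + D = D + 2*D²)
u = 289785
(30073 + W)*(u + E(-67)) = (30073 - 491127)*(289785 - 67*(1 + 2*(-67))) = -461054*(289785 - 67*(1 - 134)) = -461054*(289785 - 67*(-133)) = -461054*(289785 + 8911) = -461054*298696 = -137714985584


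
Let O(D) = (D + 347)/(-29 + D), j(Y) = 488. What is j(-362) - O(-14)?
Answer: 21317/43 ≈ 495.74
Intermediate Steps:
O(D) = (347 + D)/(-29 + D)
j(-362) - O(-14) = 488 - (347 - 14)/(-29 - 14) = 488 - 333/(-43) = 488 - (-1)*333/43 = 488 - 1*(-333/43) = 488 + 333/43 = 21317/43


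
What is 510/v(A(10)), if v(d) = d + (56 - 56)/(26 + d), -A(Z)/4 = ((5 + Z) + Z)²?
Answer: -51/250 ≈ -0.20400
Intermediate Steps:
A(Z) = -4*(5 + 2*Z)² (A(Z) = -4*((5 + Z) + Z)² = -4*(5 + 2*Z)²)
v(d) = d (v(d) = d + 0/(26 + d) = d + 0 = d)
510/v(A(10)) = 510/((-4*(5 + 2*10)²)) = 510/((-4*(5 + 20)²)) = 510/((-4*25²)) = 510/((-4*625)) = 510/(-2500) = 510*(-1/2500) = -51/250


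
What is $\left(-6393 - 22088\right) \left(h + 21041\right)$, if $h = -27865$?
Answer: $194354344$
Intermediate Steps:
$\left(-6393 - 22088\right) \left(h + 21041\right) = \left(-6393 - 22088\right) \left(-27865 + 21041\right) = \left(-28481\right) \left(-6824\right) = 194354344$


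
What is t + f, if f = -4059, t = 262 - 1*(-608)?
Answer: -3189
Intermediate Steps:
t = 870 (t = 262 + 608 = 870)
t + f = 870 - 4059 = -3189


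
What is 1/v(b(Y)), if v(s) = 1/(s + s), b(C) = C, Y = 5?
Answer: 10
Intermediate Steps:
v(s) = 1/(2*s)
1/v(b(Y)) = 1/((½)/5) = 1/((½)*(⅕)) = 1/(⅒) = 10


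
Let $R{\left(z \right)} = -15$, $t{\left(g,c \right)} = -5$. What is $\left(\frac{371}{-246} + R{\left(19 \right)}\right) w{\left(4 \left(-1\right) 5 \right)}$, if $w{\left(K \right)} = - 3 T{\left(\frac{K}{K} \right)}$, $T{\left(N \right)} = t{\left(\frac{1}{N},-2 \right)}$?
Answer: $- \frac{20305}{82} \approx -247.62$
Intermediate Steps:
$T{\left(N \right)} = -5$
$w{\left(K \right)} = 15$ ($w{\left(K \right)} = \left(-3\right) \left(-5\right) = 15$)
$\left(\frac{371}{-246} + R{\left(19 \right)}\right) w{\left(4 \left(-1\right) 5 \right)} = \left(\frac{371}{-246} - 15\right) 15 = \left(371 \left(- \frac{1}{246}\right) - 15\right) 15 = \left(- \frac{371}{246} - 15\right) 15 = \left(- \frac{4061}{246}\right) 15 = - \frac{20305}{82}$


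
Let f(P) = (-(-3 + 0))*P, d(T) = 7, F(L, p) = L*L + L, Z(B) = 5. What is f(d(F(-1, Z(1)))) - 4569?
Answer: -4548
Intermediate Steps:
F(L, p) = L + L² (F(L, p) = L² + L = L + L²)
f(P) = 3*P (f(P) = (-1*(-3))*P = 3*P)
f(d(F(-1, Z(1)))) - 4569 = 3*7 - 4569 = 21 - 4569 = -4548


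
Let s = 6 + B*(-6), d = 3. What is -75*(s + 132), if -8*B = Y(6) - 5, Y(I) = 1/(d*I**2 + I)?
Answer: -1530525/152 ≈ -10069.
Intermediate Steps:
Y(I) = 1/(I + 3*I**2) (Y(I) = 1/(3*I**2 + I) = 1/(I + 3*I**2))
B = 569/912 (B = -(1/(6*(1 + 3*6)) - 5)/8 = -(1/(6*(1 + 18)) - 5)/8 = -((1/6)/19 - 5)/8 = -((1/6)*(1/19) - 5)/8 = -(1/114 - 5)/8 = -1/8*(-569/114) = 569/912 ≈ 0.62390)
s = 343/152 (s = 6 + (569/912)*(-6) = 6 - 569/152 = 343/152 ≈ 2.2566)
-75*(s + 132) = -75*(343/152 + 132) = -75*20407/152 = -1530525/152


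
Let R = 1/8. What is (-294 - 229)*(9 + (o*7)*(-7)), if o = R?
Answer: -12029/8 ≈ -1503.6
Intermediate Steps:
R = ⅛ ≈ 0.12500
o = ⅛ ≈ 0.12500
(-294 - 229)*(9 + (o*7)*(-7)) = (-294 - 229)*(9 + ((⅛)*7)*(-7)) = -523*(9 + (7/8)*(-7)) = -523*(9 - 49/8) = -523*23/8 = -12029/8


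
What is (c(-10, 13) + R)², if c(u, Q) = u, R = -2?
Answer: 144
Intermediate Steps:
(c(-10, 13) + R)² = (-10 - 2)² = (-12)² = 144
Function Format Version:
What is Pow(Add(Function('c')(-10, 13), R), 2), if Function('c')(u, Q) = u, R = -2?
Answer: 144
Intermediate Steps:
Pow(Add(Function('c')(-10, 13), R), 2) = Pow(Add(-10, -2), 2) = Pow(-12, 2) = 144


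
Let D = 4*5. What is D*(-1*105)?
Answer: -2100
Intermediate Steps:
D = 20
D*(-1*105) = 20*(-1*105) = 20*(-105) = -2100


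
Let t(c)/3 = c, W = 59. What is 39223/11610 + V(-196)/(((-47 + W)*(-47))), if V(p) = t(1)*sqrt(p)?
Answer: 39223/11610 - 7*I/94 ≈ 3.3784 - 0.074468*I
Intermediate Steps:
t(c) = 3*c
V(p) = 3*sqrt(p) (V(p) = (3*1)*sqrt(p) = 3*sqrt(p))
39223/11610 + V(-196)/(((-47 + W)*(-47))) = 39223/11610 + (3*sqrt(-196))/(((-47 + 59)*(-47))) = 39223*(1/11610) + (3*(14*I))/((12*(-47))) = 39223/11610 + (42*I)/(-564) = 39223/11610 + (42*I)*(-1/564) = 39223/11610 - 7*I/94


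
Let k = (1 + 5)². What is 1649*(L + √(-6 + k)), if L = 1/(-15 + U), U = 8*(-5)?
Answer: -1649/55 + 1649*√30 ≈ 9002.0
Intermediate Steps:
k = 36 (k = 6² = 36)
U = -40
L = -1/55 (L = 1/(-15 - 40) = 1/(-55) = -1/55 ≈ -0.018182)
1649*(L + √(-6 + k)) = 1649*(-1/55 + √(-6 + 36)) = 1649*(-1/55 + √30) = -1649/55 + 1649*√30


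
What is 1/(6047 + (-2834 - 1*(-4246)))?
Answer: 1/7459 ≈ 0.00013407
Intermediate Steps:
1/(6047 + (-2834 - 1*(-4246))) = 1/(6047 + (-2834 + 4246)) = 1/(6047 + 1412) = 1/7459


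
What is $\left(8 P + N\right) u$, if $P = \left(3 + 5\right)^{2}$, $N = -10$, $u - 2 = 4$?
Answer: $3012$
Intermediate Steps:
$u = 6$ ($u = 2 + 4 = 6$)
$P = 64$ ($P = 8^{2} = 64$)
$\left(8 P + N\right) u = \left(8 \cdot 64 - 10\right) 6 = \left(512 - 10\right) 6 = 502 \cdot 6 = 3012$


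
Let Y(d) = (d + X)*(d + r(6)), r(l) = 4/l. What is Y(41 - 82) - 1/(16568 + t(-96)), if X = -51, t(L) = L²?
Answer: 287027485/77352 ≈ 3710.7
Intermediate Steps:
Y(d) = (-51 + d)*(⅔ + d) (Y(d) = (d - 51)*(d + 4/6) = (-51 + d)*(d + 4*(⅙)) = (-51 + d)*(d + ⅔) = (-51 + d)*(⅔ + d))
Y(41 - 82) - 1/(16568 + t(-96)) = (-34 + (41 - 82)² - 151*(41 - 82)/3) - 1/(16568 + (-96)²) = (-34 + (-41)² - 151/3*(-41)) - 1/(16568 + 9216) = (-34 + 1681 + 6191/3) - 1/25784 = 11132/3 - 1*1/25784 = 11132/3 - 1/25784 = 287027485/77352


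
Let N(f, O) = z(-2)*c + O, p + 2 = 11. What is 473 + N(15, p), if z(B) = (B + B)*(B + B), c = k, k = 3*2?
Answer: 578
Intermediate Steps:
p = 9 (p = -2 + 11 = 9)
k = 6
c = 6
z(B) = 4*B² (z(B) = (2*B)*(2*B) = 4*B²)
N(f, O) = 96 + O (N(f, O) = (4*(-2)²)*6 + O = (4*4)*6 + O = 16*6 + O = 96 + O)
473 + N(15, p) = 473 + (96 + 9) = 473 + 105 = 578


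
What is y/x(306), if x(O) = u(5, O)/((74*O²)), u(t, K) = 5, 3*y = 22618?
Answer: 52240523184/5 ≈ 1.0448e+10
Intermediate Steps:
y = 22618/3 (y = (⅓)*22618 = 22618/3 ≈ 7539.3)
x(O) = 5/(74*O²) (x(O) = 5/((74*O²)) = 5*(1/(74*O²)) = 5/(74*O²))
y/x(306) = 22618/(3*(((5/74)/306²))) = 22618/(3*(((5/74)*(1/93636)))) = 22618/(3*(5/6929064)) = (22618/3)*(6929064/5) = 52240523184/5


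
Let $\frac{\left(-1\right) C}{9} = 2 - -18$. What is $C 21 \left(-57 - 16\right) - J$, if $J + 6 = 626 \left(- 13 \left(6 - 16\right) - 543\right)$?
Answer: $534484$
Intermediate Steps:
$C = -180$ ($C = - 9 \left(2 - -18\right) = - 9 \left(2 + 18\right) = \left(-9\right) 20 = -180$)
$J = -258544$ ($J = -6 + 626 \left(- 13 \left(6 - 16\right) - 543\right) = -6 + 626 \left(\left(-13\right) \left(-10\right) - 543\right) = -6 + 626 \left(130 - 543\right) = -6 + 626 \left(-413\right) = -6 - 258538 = -258544$)
$C 21 \left(-57 - 16\right) - J = \left(-180\right) 21 \left(-57 - 16\right) - -258544 = - 3780 \left(-57 - 16\right) + 258544 = \left(-3780\right) \left(-73\right) + 258544 = 275940 + 258544 = 534484$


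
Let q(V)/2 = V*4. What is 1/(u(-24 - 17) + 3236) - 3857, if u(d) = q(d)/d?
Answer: -12512107/3244 ≈ -3857.0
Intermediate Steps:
q(V) = 8*V (q(V) = 2*(V*4) = 2*(4*V) = 8*V)
u(d) = 8 (u(d) = (8*d)/d = 8)
1/(u(-24 - 17) + 3236) - 3857 = 1/(8 + 3236) - 3857 = 1/3244 - 3857 = -12512107/3244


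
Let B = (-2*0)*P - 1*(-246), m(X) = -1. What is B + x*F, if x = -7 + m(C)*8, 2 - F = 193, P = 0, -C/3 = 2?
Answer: 3111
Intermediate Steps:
C = -6 (C = -3*2 = -6)
F = -191 (F = 2 - 1*193 = 2 - 193 = -191)
B = 246 (B = -2*0*0 - 1*(-246) = 0*0 + 246 = 0 + 246 = 246)
x = -15 (x = -7 - 1*8 = -7 - 8 = -15)
B + x*F = 246 - 15*(-191) = 246 + 2865 = 3111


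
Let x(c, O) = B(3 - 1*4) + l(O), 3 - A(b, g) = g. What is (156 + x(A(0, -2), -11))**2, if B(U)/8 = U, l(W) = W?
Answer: 18769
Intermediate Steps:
B(U) = 8*U
A(b, g) = 3 - g
x(c, O) = -8 + O (x(c, O) = 8*(3 - 1*4) + O = 8*(3 - 4) + O = 8*(-1) + O = -8 + O)
(156 + x(A(0, -2), -11))**2 = (156 + (-8 - 11))**2 = (156 - 19)**2 = 137**2 = 18769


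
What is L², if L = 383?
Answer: 146689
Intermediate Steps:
L² = 383² = 146689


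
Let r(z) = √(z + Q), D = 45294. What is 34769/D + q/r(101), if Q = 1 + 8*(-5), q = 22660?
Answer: 34769/45294 + 11330*√62/31 ≈ 2878.6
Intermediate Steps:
Q = -39 (Q = 1 - 40 = -39)
r(z) = √(-39 + z) (r(z) = √(z - 39) = √(-39 + z))
34769/D + q/r(101) = 34769/45294 + 22660/(√(-39 + 101)) = 34769*(1/45294) + 22660/(√62) = 34769/45294 + 22660*(√62/62) = 34769/45294 + 11330*√62/31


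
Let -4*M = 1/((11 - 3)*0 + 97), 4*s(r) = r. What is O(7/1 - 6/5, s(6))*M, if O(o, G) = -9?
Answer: 9/388 ≈ 0.023196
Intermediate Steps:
s(r) = r/4
M = -1/388 (M = -1/(4*((11 - 3)*0 + 97)) = -1/(4*(8*0 + 97)) = -1/(4*(0 + 97)) = -1/4/97 = -1/4*1/97 = -1/388 ≈ -0.0025773)
O(7/1 - 6/5, s(6))*M = -9*(-1/388) = 9/388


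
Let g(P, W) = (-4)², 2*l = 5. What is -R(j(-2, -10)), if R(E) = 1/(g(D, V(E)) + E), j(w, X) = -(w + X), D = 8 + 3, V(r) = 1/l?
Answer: -1/28 ≈ -0.035714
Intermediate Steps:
l = 5/2 (l = (½)*5 = 5/2 ≈ 2.5000)
V(r) = ⅖ (V(r) = 1/(5/2) = 1*(⅖) = ⅖)
D = 11
g(P, W) = 16
j(w, X) = -X - w (j(w, X) = -(X + w) = -X - w)
R(E) = 1/(16 + E)
-R(j(-2, -10)) = -1/(16 + (-1*(-10) - 1*(-2))) = -1/(16 + (10 + 2)) = -1/(16 + 12) = -1/28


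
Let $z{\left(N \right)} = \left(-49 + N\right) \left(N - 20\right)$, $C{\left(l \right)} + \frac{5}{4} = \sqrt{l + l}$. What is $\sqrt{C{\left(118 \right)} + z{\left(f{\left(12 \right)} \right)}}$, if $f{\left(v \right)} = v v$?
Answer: $\frac{\sqrt{47115 + 8 \sqrt{59}}}{2} \approx 108.6$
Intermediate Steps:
$f{\left(v \right)} = v^{2}$
$C{\left(l \right)} = - \frac{5}{4} + \sqrt{2} \sqrt{l}$ ($C{\left(l \right)} = - \frac{5}{4} + \sqrt{l + l} = - \frac{5}{4} + \sqrt{2 l} = - \frac{5}{4} + \sqrt{2} \sqrt{l}$)
$z{\left(N \right)} = \left(-49 + N\right) \left(-20 + N\right)$
$\sqrt{C{\left(118 \right)} + z{\left(f{\left(12 \right)} \right)}} = \sqrt{\left(- \frac{5}{4} + \sqrt{2} \sqrt{118}\right) + \left(980 + \left(12^{2}\right)^{2} - 69 \cdot 12^{2}\right)} = \sqrt{\left(- \frac{5}{4} + 2 \sqrt{59}\right) + \left(980 + 144^{2} - 9936\right)} = \sqrt{\left(- \frac{5}{4} + 2 \sqrt{59}\right) + \left(980 + 20736 - 9936\right)} = \sqrt{\left(- \frac{5}{4} + 2 \sqrt{59}\right) + 11780} = \sqrt{\frac{47115}{4} + 2 \sqrt{59}}$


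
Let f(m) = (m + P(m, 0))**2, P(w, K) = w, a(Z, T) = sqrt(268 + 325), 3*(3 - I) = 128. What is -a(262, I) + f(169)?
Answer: 114244 - sqrt(593) ≈ 1.1422e+5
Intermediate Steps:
I = -119/3 (I = 3 - 1/3*128 = 3 - 128/3 = -119/3 ≈ -39.667)
a(Z, T) = sqrt(593)
f(m) = 4*m**2 (f(m) = (m + m)**2 = (2*m)**2 = 4*m**2)
-a(262, I) + f(169) = -sqrt(593) + 4*169**2 = -sqrt(593) + 4*28561 = -sqrt(593) + 114244 = 114244 - sqrt(593)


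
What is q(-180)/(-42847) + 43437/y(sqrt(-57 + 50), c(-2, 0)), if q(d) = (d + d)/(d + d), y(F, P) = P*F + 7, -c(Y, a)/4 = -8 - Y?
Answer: 1861144556/24979801 - 1042488*I*sqrt(7)/4081 ≈ 74.506 - 675.85*I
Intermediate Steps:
c(Y, a) = 32 + 4*Y (c(Y, a) = -4*(-8 - Y) = 32 + 4*Y)
y(F, P) = 7 + F*P (y(F, P) = F*P + 7 = 7 + F*P)
q(d) = 1 (q(d) = (2*d)/((2*d)) = (2*d)*(1/(2*d)) = 1)
q(-180)/(-42847) + 43437/y(sqrt(-57 + 50), c(-2, 0)) = 1/(-42847) + 43437/(7 + sqrt(-57 + 50)*(32 + 4*(-2))) = 1*(-1/42847) + 43437/(7 + sqrt(-7)*(32 - 8)) = -1/42847 + 43437/(7 + (I*sqrt(7))*24) = -1/42847 + 43437/(7 + 24*I*sqrt(7))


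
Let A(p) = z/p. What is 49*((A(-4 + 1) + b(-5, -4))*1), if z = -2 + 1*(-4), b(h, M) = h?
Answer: -147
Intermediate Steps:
z = -6 (z = -2 - 4 = -6)
A(p) = -6/p
49*((A(-4 + 1) + b(-5, -4))*1) = 49*((-6/(-4 + 1) - 5)*1) = 49*((-6/(-3) - 5)*1) = 49*((-6*(-⅓) - 5)*1) = 49*((2 - 5)*1) = 49*(-3*1) = 49*(-3) = -147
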